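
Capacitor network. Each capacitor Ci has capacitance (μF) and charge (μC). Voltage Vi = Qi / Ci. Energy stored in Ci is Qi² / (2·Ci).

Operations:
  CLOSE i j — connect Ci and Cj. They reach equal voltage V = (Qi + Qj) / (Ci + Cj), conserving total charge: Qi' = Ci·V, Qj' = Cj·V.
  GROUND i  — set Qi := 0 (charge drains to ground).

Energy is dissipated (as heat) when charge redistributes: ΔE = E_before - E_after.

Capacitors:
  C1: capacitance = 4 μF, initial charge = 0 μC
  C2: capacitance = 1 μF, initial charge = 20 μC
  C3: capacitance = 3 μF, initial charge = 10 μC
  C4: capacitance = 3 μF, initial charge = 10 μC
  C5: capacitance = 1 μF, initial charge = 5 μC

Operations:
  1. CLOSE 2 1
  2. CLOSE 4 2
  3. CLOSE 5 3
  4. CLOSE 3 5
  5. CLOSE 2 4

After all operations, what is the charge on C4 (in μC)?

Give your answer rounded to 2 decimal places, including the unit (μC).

Answer: 10.50 μC

Derivation:
Initial: C1(4μF, Q=0μC, V=0.00V), C2(1μF, Q=20μC, V=20.00V), C3(3μF, Q=10μC, V=3.33V), C4(3μF, Q=10μC, V=3.33V), C5(1μF, Q=5μC, V=5.00V)
Op 1: CLOSE 2-1: Q_total=20.00, C_total=5.00, V=4.00; Q2=4.00, Q1=16.00; dissipated=160.000
Op 2: CLOSE 4-2: Q_total=14.00, C_total=4.00, V=3.50; Q4=10.50, Q2=3.50; dissipated=0.167
Op 3: CLOSE 5-3: Q_total=15.00, C_total=4.00, V=3.75; Q5=3.75, Q3=11.25; dissipated=1.042
Op 4: CLOSE 3-5: Q_total=15.00, C_total=4.00, V=3.75; Q3=11.25, Q5=3.75; dissipated=0.000
Op 5: CLOSE 2-4: Q_total=14.00, C_total=4.00, V=3.50; Q2=3.50, Q4=10.50; dissipated=0.000
Final charges: Q1=16.00, Q2=3.50, Q3=11.25, Q4=10.50, Q5=3.75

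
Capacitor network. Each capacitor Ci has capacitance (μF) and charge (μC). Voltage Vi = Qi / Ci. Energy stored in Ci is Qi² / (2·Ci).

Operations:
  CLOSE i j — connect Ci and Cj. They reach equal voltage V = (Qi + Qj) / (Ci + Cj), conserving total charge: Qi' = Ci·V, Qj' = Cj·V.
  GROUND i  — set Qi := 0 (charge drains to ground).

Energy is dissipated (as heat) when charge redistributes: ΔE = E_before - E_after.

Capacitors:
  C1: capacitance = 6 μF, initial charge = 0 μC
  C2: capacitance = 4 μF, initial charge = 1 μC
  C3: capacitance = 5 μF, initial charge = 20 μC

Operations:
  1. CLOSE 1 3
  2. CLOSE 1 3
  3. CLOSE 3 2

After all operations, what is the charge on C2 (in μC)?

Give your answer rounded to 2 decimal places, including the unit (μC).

Initial: C1(6μF, Q=0μC, V=0.00V), C2(4μF, Q=1μC, V=0.25V), C3(5μF, Q=20μC, V=4.00V)
Op 1: CLOSE 1-3: Q_total=20.00, C_total=11.00, V=1.82; Q1=10.91, Q3=9.09; dissipated=21.818
Op 2: CLOSE 1-3: Q_total=20.00, C_total=11.00, V=1.82; Q1=10.91, Q3=9.09; dissipated=0.000
Op 3: CLOSE 3-2: Q_total=10.09, C_total=9.00, V=1.12; Q3=5.61, Q2=4.48; dissipated=2.732
Final charges: Q1=10.91, Q2=4.48, Q3=5.61

Answer: 4.48 μC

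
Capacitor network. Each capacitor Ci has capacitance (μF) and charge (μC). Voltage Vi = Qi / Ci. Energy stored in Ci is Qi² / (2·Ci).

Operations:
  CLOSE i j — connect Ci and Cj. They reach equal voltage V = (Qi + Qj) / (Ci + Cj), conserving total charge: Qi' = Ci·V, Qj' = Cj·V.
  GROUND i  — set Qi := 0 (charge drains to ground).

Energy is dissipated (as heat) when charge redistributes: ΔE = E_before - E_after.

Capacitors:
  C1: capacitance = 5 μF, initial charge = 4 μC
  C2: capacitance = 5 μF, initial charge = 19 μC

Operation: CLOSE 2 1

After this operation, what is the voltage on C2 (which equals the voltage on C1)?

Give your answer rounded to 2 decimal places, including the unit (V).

Answer: 2.30 V

Derivation:
Initial: C1(5μF, Q=4μC, V=0.80V), C2(5μF, Q=19μC, V=3.80V)
Op 1: CLOSE 2-1: Q_total=23.00, C_total=10.00, V=2.30; Q2=11.50, Q1=11.50; dissipated=11.250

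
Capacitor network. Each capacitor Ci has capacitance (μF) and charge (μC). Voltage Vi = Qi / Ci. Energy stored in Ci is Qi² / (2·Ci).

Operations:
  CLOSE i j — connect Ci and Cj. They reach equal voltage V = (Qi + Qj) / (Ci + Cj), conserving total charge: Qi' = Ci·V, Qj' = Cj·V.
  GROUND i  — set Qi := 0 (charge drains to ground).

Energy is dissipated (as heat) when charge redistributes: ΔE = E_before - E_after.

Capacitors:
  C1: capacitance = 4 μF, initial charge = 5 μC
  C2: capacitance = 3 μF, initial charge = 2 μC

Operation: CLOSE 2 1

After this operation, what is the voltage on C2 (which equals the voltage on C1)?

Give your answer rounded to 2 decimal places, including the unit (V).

Answer: 1.00 V

Derivation:
Initial: C1(4μF, Q=5μC, V=1.25V), C2(3μF, Q=2μC, V=0.67V)
Op 1: CLOSE 2-1: Q_total=7.00, C_total=7.00, V=1.00; Q2=3.00, Q1=4.00; dissipated=0.292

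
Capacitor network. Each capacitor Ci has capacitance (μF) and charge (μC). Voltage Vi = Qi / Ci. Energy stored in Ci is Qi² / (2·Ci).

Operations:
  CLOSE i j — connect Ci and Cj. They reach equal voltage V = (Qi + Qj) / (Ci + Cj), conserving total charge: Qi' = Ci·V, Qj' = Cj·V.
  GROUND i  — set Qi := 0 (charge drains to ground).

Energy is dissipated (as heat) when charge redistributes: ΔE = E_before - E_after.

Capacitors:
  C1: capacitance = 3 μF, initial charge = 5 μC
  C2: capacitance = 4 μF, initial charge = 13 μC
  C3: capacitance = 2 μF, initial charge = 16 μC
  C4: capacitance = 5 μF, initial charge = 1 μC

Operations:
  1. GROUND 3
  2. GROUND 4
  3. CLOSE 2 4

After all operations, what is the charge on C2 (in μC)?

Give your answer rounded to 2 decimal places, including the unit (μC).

Answer: 5.78 μC

Derivation:
Initial: C1(3μF, Q=5μC, V=1.67V), C2(4μF, Q=13μC, V=3.25V), C3(2μF, Q=16μC, V=8.00V), C4(5μF, Q=1μC, V=0.20V)
Op 1: GROUND 3: Q3=0; energy lost=64.000
Op 2: GROUND 4: Q4=0; energy lost=0.100
Op 3: CLOSE 2-4: Q_total=13.00, C_total=9.00, V=1.44; Q2=5.78, Q4=7.22; dissipated=11.736
Final charges: Q1=5.00, Q2=5.78, Q3=0.00, Q4=7.22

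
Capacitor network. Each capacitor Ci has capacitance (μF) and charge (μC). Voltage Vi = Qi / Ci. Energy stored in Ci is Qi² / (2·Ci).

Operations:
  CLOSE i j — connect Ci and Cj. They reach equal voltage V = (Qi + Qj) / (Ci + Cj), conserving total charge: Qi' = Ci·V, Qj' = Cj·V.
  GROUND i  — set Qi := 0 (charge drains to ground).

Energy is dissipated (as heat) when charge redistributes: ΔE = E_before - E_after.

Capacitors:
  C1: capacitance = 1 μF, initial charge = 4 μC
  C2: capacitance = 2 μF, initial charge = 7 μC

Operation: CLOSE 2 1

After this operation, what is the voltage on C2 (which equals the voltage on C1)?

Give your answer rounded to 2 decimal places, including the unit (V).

Initial: C1(1μF, Q=4μC, V=4.00V), C2(2μF, Q=7μC, V=3.50V)
Op 1: CLOSE 2-1: Q_total=11.00, C_total=3.00, V=3.67; Q2=7.33, Q1=3.67; dissipated=0.083

Answer: 3.67 V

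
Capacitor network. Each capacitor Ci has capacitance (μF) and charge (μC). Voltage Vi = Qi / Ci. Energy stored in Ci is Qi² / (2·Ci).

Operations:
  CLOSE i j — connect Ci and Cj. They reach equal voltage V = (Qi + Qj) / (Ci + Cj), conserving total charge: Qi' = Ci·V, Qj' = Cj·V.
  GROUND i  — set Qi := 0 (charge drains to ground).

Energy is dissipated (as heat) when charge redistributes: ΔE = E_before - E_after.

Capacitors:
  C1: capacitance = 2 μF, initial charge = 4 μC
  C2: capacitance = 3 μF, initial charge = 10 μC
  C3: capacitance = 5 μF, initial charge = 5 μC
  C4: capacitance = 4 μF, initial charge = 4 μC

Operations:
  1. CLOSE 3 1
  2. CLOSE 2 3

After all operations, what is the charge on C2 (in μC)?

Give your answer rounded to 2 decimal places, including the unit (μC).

Answer: 6.16 μC

Derivation:
Initial: C1(2μF, Q=4μC, V=2.00V), C2(3μF, Q=10μC, V=3.33V), C3(5μF, Q=5μC, V=1.00V), C4(4μF, Q=4μC, V=1.00V)
Op 1: CLOSE 3-1: Q_total=9.00, C_total=7.00, V=1.29; Q3=6.43, Q1=2.57; dissipated=0.714
Op 2: CLOSE 2-3: Q_total=16.43, C_total=8.00, V=2.05; Q2=6.16, Q3=10.27; dissipated=3.931
Final charges: Q1=2.57, Q2=6.16, Q3=10.27, Q4=4.00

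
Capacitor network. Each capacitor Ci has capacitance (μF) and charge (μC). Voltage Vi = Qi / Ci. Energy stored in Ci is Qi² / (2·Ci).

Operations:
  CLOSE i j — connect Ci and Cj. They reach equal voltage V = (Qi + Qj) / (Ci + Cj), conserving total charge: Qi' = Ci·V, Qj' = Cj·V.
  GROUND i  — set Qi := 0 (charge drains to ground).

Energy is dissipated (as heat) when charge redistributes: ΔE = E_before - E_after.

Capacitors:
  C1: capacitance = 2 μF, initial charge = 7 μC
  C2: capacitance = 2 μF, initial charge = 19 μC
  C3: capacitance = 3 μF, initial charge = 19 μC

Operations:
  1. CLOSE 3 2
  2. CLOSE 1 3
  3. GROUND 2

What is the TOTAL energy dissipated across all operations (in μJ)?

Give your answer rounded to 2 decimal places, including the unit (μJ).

Answer: 73.86 μJ

Derivation:
Initial: C1(2μF, Q=7μC, V=3.50V), C2(2μF, Q=19μC, V=9.50V), C3(3μF, Q=19μC, V=6.33V)
Op 1: CLOSE 3-2: Q_total=38.00, C_total=5.00, V=7.60; Q3=22.80, Q2=15.20; dissipated=6.017
Op 2: CLOSE 1-3: Q_total=29.80, C_total=5.00, V=5.96; Q1=11.92, Q3=17.88; dissipated=10.086
Op 3: GROUND 2: Q2=0; energy lost=57.760
Total dissipated: 73.863 μJ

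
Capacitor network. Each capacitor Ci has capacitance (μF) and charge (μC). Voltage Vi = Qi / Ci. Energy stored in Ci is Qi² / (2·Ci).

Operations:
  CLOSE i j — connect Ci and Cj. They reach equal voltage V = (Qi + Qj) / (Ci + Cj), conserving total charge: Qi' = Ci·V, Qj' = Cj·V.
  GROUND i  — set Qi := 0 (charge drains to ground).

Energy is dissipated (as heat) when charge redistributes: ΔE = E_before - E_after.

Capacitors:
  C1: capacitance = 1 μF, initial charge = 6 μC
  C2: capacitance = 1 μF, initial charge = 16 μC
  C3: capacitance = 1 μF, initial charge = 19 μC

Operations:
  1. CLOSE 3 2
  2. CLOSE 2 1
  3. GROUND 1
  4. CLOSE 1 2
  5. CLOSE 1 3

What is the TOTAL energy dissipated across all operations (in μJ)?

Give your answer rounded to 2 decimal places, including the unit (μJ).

Answer: 172.64 μJ

Derivation:
Initial: C1(1μF, Q=6μC, V=6.00V), C2(1μF, Q=16μC, V=16.00V), C3(1μF, Q=19μC, V=19.00V)
Op 1: CLOSE 3-2: Q_total=35.00, C_total=2.00, V=17.50; Q3=17.50, Q2=17.50; dissipated=2.250
Op 2: CLOSE 2-1: Q_total=23.50, C_total=2.00, V=11.75; Q2=11.75, Q1=11.75; dissipated=33.062
Op 3: GROUND 1: Q1=0; energy lost=69.031
Op 4: CLOSE 1-2: Q_total=11.75, C_total=2.00, V=5.88; Q1=5.88, Q2=5.88; dissipated=34.516
Op 5: CLOSE 1-3: Q_total=23.38, C_total=2.00, V=11.69; Q1=11.69, Q3=11.69; dissipated=33.785
Total dissipated: 172.645 μJ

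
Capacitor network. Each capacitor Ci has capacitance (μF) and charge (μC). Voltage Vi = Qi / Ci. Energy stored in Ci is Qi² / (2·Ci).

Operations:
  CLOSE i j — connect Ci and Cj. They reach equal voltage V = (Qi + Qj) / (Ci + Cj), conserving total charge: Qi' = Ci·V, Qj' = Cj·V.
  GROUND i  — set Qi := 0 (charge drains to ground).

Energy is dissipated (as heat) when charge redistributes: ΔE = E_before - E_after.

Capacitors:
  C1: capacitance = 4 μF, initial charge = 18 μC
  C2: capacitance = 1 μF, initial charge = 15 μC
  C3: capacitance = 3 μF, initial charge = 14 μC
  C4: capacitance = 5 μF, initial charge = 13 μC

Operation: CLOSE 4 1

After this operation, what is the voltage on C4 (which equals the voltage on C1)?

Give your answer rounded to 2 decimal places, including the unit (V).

Initial: C1(4μF, Q=18μC, V=4.50V), C2(1μF, Q=15μC, V=15.00V), C3(3μF, Q=14μC, V=4.67V), C4(5μF, Q=13μC, V=2.60V)
Op 1: CLOSE 4-1: Q_total=31.00, C_total=9.00, V=3.44; Q4=17.22, Q1=13.78; dissipated=4.011

Answer: 3.44 V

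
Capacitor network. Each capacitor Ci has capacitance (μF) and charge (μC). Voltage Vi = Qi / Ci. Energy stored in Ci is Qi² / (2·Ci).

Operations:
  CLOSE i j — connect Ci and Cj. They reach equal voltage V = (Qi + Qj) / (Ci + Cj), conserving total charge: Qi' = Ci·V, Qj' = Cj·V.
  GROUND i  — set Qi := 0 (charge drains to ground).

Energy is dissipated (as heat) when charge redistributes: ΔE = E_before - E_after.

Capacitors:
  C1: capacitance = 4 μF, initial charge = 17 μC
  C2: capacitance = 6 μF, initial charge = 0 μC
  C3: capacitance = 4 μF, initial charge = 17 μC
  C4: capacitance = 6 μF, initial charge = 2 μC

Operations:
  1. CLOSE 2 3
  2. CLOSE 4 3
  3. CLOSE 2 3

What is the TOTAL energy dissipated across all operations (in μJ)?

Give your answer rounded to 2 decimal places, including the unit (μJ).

Answer: 24.72 μJ

Derivation:
Initial: C1(4μF, Q=17μC, V=4.25V), C2(6μF, Q=0μC, V=0.00V), C3(4μF, Q=17μC, V=4.25V), C4(6μF, Q=2μC, V=0.33V)
Op 1: CLOSE 2-3: Q_total=17.00, C_total=10.00, V=1.70; Q2=10.20, Q3=6.80; dissipated=21.675
Op 2: CLOSE 4-3: Q_total=8.80, C_total=10.00, V=0.88; Q4=5.28, Q3=3.52; dissipated=2.241
Op 3: CLOSE 2-3: Q_total=13.72, C_total=10.00, V=1.37; Q2=8.23, Q3=5.49; dissipated=0.807
Total dissipated: 24.723 μJ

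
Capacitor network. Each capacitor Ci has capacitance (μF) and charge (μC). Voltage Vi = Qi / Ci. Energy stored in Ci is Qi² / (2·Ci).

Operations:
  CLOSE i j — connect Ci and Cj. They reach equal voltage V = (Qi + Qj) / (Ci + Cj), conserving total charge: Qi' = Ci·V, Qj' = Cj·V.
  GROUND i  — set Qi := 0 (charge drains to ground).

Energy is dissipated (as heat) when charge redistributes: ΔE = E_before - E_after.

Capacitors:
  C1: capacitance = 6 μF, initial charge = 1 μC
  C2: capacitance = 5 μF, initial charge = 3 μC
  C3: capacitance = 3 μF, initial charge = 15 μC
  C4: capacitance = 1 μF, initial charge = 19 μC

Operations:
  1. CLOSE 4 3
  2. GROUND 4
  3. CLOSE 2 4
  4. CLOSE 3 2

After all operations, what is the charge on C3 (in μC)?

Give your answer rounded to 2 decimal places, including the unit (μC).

Initial: C1(6μF, Q=1μC, V=0.17V), C2(5μF, Q=3μC, V=0.60V), C3(3μF, Q=15μC, V=5.00V), C4(1μF, Q=19μC, V=19.00V)
Op 1: CLOSE 4-3: Q_total=34.00, C_total=4.00, V=8.50; Q4=8.50, Q3=25.50; dissipated=73.500
Op 2: GROUND 4: Q4=0; energy lost=36.125
Op 3: CLOSE 2-4: Q_total=3.00, C_total=6.00, V=0.50; Q2=2.50, Q4=0.50; dissipated=0.150
Op 4: CLOSE 3-2: Q_total=28.00, C_total=8.00, V=3.50; Q3=10.50, Q2=17.50; dissipated=60.000
Final charges: Q1=1.00, Q2=17.50, Q3=10.50, Q4=0.50

Answer: 10.50 μC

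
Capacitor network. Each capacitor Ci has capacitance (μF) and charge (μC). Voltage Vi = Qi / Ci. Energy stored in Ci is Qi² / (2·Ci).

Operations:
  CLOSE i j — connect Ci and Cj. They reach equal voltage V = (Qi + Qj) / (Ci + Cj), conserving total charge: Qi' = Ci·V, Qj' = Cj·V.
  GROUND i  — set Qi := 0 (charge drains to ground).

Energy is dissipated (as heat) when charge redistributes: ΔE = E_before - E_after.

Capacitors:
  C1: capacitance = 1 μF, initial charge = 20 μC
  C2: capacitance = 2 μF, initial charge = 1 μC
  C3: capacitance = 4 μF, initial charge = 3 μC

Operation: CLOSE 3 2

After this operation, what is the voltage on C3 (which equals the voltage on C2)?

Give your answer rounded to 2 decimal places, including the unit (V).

Answer: 0.67 V

Derivation:
Initial: C1(1μF, Q=20μC, V=20.00V), C2(2μF, Q=1μC, V=0.50V), C3(4μF, Q=3μC, V=0.75V)
Op 1: CLOSE 3-2: Q_total=4.00, C_total=6.00, V=0.67; Q3=2.67, Q2=1.33; dissipated=0.042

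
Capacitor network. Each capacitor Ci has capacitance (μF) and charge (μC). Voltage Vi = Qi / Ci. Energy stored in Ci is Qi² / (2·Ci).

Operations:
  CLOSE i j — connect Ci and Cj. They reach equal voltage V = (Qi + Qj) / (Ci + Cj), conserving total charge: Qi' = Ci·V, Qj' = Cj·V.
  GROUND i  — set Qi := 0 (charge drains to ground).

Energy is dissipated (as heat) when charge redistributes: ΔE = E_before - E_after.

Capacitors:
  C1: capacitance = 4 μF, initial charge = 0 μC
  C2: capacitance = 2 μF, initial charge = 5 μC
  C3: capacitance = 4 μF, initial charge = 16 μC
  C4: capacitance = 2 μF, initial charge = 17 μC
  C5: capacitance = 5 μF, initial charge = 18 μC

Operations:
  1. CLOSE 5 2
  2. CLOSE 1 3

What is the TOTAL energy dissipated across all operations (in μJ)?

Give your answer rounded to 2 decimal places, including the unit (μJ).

Answer: 16.86 μJ

Derivation:
Initial: C1(4μF, Q=0μC, V=0.00V), C2(2μF, Q=5μC, V=2.50V), C3(4μF, Q=16μC, V=4.00V), C4(2μF, Q=17μC, V=8.50V), C5(5μF, Q=18μC, V=3.60V)
Op 1: CLOSE 5-2: Q_total=23.00, C_total=7.00, V=3.29; Q5=16.43, Q2=6.57; dissipated=0.864
Op 2: CLOSE 1-3: Q_total=16.00, C_total=8.00, V=2.00; Q1=8.00, Q3=8.00; dissipated=16.000
Total dissipated: 16.864 μJ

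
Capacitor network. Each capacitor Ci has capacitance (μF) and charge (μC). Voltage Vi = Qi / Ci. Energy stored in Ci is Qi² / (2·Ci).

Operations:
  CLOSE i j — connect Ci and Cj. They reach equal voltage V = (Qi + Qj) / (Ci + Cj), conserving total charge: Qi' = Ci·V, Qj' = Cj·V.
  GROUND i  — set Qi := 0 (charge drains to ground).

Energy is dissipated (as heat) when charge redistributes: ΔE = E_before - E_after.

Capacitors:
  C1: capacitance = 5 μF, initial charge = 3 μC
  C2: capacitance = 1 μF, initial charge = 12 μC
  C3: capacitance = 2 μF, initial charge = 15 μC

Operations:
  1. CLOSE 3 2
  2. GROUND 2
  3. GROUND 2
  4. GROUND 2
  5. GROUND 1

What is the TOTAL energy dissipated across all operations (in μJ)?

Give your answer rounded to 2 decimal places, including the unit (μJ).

Answer: 48.15 μJ

Derivation:
Initial: C1(5μF, Q=3μC, V=0.60V), C2(1μF, Q=12μC, V=12.00V), C3(2μF, Q=15μC, V=7.50V)
Op 1: CLOSE 3-2: Q_total=27.00, C_total=3.00, V=9.00; Q3=18.00, Q2=9.00; dissipated=6.750
Op 2: GROUND 2: Q2=0; energy lost=40.500
Op 3: GROUND 2: Q2=0; energy lost=0.000
Op 4: GROUND 2: Q2=0; energy lost=0.000
Op 5: GROUND 1: Q1=0; energy lost=0.900
Total dissipated: 48.150 μJ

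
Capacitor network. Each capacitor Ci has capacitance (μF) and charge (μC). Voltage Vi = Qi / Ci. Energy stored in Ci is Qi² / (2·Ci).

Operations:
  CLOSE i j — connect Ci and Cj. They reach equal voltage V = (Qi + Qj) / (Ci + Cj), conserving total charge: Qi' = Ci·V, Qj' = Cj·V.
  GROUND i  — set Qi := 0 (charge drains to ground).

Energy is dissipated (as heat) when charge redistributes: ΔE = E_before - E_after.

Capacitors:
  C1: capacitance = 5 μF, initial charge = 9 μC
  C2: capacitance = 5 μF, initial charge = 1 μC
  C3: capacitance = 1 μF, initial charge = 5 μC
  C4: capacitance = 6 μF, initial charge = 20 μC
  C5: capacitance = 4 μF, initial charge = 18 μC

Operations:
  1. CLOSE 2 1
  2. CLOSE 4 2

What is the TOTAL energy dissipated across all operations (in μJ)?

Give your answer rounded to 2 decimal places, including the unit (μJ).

Initial: C1(5μF, Q=9μC, V=1.80V), C2(5μF, Q=1μC, V=0.20V), C3(1μF, Q=5μC, V=5.00V), C4(6μF, Q=20μC, V=3.33V), C5(4μF, Q=18μC, V=4.50V)
Op 1: CLOSE 2-1: Q_total=10.00, C_total=10.00, V=1.00; Q2=5.00, Q1=5.00; dissipated=3.200
Op 2: CLOSE 4-2: Q_total=25.00, C_total=11.00, V=2.27; Q4=13.64, Q2=11.36; dissipated=7.424
Total dissipated: 10.624 μJ

Answer: 10.62 μJ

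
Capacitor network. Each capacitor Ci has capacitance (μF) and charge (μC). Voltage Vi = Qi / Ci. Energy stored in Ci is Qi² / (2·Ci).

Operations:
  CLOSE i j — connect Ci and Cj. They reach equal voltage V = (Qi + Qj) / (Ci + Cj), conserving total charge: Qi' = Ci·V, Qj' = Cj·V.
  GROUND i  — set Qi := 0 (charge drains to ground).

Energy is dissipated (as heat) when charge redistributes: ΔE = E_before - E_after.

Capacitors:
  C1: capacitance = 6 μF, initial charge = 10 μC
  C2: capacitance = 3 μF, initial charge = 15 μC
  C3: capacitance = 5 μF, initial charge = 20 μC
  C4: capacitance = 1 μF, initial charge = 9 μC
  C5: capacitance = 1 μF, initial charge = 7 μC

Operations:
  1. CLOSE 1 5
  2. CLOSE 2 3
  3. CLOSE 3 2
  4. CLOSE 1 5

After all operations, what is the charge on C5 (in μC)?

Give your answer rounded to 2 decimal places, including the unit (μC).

Initial: C1(6μF, Q=10μC, V=1.67V), C2(3μF, Q=15μC, V=5.00V), C3(5μF, Q=20μC, V=4.00V), C4(1μF, Q=9μC, V=9.00V), C5(1μF, Q=7μC, V=7.00V)
Op 1: CLOSE 1-5: Q_total=17.00, C_total=7.00, V=2.43; Q1=14.57, Q5=2.43; dissipated=12.190
Op 2: CLOSE 2-3: Q_total=35.00, C_total=8.00, V=4.38; Q2=13.12, Q3=21.88; dissipated=0.938
Op 3: CLOSE 3-2: Q_total=35.00, C_total=8.00, V=4.38; Q3=21.88, Q2=13.12; dissipated=0.000
Op 4: CLOSE 1-5: Q_total=17.00, C_total=7.00, V=2.43; Q1=14.57, Q5=2.43; dissipated=0.000
Final charges: Q1=14.57, Q2=13.12, Q3=21.88, Q4=9.00, Q5=2.43

Answer: 2.43 μC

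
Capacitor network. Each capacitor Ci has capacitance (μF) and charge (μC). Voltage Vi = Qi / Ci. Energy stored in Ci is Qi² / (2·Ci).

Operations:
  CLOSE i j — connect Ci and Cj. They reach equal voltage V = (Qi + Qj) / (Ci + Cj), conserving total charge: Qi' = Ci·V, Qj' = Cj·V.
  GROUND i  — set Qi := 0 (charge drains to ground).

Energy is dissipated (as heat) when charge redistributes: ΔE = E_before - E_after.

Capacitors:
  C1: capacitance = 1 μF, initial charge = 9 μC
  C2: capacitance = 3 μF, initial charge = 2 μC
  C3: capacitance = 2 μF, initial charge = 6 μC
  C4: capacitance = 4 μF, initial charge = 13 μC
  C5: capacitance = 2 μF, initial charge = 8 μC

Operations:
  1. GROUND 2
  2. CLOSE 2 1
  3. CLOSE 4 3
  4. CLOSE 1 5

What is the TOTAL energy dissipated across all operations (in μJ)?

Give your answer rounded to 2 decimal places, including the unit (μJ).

Answer: 32.10 μJ

Derivation:
Initial: C1(1μF, Q=9μC, V=9.00V), C2(3μF, Q=2μC, V=0.67V), C3(2μF, Q=6μC, V=3.00V), C4(4μF, Q=13μC, V=3.25V), C5(2μF, Q=8μC, V=4.00V)
Op 1: GROUND 2: Q2=0; energy lost=0.667
Op 2: CLOSE 2-1: Q_total=9.00, C_total=4.00, V=2.25; Q2=6.75, Q1=2.25; dissipated=30.375
Op 3: CLOSE 4-3: Q_total=19.00, C_total=6.00, V=3.17; Q4=12.67, Q3=6.33; dissipated=0.042
Op 4: CLOSE 1-5: Q_total=10.25, C_total=3.00, V=3.42; Q1=3.42, Q5=6.83; dissipated=1.021
Total dissipated: 32.104 μJ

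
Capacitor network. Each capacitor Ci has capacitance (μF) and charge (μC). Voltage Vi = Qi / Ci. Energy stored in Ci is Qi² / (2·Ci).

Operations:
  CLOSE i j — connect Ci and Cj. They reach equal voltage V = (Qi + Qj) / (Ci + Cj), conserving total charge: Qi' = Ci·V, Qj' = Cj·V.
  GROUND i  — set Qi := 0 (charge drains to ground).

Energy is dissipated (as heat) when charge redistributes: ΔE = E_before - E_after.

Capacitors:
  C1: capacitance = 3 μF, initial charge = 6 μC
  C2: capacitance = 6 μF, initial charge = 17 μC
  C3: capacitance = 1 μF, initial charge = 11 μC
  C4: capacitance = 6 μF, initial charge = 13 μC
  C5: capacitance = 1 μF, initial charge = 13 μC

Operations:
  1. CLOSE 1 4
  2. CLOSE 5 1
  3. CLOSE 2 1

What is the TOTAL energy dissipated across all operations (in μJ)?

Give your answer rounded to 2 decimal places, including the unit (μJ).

Initial: C1(3μF, Q=6μC, V=2.00V), C2(6μF, Q=17μC, V=2.83V), C3(1μF, Q=11μC, V=11.00V), C4(6μF, Q=13μC, V=2.17V), C5(1μF, Q=13μC, V=13.00V)
Op 1: CLOSE 1-4: Q_total=19.00, C_total=9.00, V=2.11; Q1=6.33, Q4=12.67; dissipated=0.028
Op 2: CLOSE 5-1: Q_total=19.33, C_total=4.00, V=4.83; Q5=4.83, Q1=14.50; dissipated=44.463
Op 3: CLOSE 2-1: Q_total=31.50, C_total=9.00, V=3.50; Q2=21.00, Q1=10.50; dissipated=4.000
Total dissipated: 48.491 μJ

Answer: 48.49 μJ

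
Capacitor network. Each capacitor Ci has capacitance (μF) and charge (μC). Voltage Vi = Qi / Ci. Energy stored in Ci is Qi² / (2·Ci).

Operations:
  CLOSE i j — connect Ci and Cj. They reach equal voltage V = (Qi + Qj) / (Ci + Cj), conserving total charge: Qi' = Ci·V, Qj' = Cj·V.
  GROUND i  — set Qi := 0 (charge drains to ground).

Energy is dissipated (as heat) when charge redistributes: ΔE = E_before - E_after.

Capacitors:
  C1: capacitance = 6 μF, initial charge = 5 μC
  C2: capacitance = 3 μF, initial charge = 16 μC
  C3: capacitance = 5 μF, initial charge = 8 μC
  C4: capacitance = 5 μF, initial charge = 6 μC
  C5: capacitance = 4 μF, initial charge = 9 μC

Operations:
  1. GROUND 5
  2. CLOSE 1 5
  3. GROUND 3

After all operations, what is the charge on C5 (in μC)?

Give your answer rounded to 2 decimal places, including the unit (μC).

Answer: 2.00 μC

Derivation:
Initial: C1(6μF, Q=5μC, V=0.83V), C2(3μF, Q=16μC, V=5.33V), C3(5μF, Q=8μC, V=1.60V), C4(5μF, Q=6μC, V=1.20V), C5(4μF, Q=9μC, V=2.25V)
Op 1: GROUND 5: Q5=0; energy lost=10.125
Op 2: CLOSE 1-5: Q_total=5.00, C_total=10.00, V=0.50; Q1=3.00, Q5=2.00; dissipated=0.833
Op 3: GROUND 3: Q3=0; energy lost=6.400
Final charges: Q1=3.00, Q2=16.00, Q3=0.00, Q4=6.00, Q5=2.00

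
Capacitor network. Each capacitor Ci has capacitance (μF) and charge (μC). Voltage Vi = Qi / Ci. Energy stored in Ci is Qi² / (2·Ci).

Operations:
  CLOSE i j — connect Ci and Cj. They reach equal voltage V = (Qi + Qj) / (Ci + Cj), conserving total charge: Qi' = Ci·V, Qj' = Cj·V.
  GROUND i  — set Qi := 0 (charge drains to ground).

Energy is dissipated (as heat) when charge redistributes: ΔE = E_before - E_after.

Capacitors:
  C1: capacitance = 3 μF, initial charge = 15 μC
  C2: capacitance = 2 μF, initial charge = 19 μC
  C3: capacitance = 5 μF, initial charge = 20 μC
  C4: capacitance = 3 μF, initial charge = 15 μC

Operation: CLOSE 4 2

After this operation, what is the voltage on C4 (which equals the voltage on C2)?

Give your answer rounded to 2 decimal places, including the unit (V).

Answer: 6.80 V

Derivation:
Initial: C1(3μF, Q=15μC, V=5.00V), C2(2μF, Q=19μC, V=9.50V), C3(5μF, Q=20μC, V=4.00V), C4(3μF, Q=15μC, V=5.00V)
Op 1: CLOSE 4-2: Q_total=34.00, C_total=5.00, V=6.80; Q4=20.40, Q2=13.60; dissipated=12.150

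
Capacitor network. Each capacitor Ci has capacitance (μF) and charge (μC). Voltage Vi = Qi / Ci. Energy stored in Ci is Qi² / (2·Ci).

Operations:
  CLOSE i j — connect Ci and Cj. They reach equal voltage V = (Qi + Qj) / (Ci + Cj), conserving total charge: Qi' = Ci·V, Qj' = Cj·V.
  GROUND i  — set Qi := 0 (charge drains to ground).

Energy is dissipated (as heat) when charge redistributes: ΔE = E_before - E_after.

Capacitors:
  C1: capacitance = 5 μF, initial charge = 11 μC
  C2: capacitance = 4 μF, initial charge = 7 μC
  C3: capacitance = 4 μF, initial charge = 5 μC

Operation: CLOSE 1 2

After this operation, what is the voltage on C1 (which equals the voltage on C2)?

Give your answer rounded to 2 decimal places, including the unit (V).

Initial: C1(5μF, Q=11μC, V=2.20V), C2(4μF, Q=7μC, V=1.75V), C3(4μF, Q=5μC, V=1.25V)
Op 1: CLOSE 1-2: Q_total=18.00, C_total=9.00, V=2.00; Q1=10.00, Q2=8.00; dissipated=0.225

Answer: 2.00 V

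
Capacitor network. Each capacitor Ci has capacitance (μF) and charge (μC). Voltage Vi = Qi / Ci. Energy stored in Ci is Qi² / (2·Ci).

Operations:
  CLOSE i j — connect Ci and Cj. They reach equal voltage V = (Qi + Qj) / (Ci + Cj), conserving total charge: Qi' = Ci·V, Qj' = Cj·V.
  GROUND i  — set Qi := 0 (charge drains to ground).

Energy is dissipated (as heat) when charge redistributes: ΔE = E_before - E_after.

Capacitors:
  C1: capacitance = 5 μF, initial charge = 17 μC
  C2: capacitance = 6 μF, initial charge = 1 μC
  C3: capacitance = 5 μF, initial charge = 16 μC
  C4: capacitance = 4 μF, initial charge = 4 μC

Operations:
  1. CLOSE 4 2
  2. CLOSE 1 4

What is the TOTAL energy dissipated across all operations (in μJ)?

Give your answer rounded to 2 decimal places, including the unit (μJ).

Initial: C1(5μF, Q=17μC, V=3.40V), C2(6μF, Q=1μC, V=0.17V), C3(5μF, Q=16μC, V=3.20V), C4(4μF, Q=4μC, V=1.00V)
Op 1: CLOSE 4-2: Q_total=5.00, C_total=10.00, V=0.50; Q4=2.00, Q2=3.00; dissipated=0.833
Op 2: CLOSE 1-4: Q_total=19.00, C_total=9.00, V=2.11; Q1=10.56, Q4=8.44; dissipated=9.344
Total dissipated: 10.178 μJ

Answer: 10.18 μJ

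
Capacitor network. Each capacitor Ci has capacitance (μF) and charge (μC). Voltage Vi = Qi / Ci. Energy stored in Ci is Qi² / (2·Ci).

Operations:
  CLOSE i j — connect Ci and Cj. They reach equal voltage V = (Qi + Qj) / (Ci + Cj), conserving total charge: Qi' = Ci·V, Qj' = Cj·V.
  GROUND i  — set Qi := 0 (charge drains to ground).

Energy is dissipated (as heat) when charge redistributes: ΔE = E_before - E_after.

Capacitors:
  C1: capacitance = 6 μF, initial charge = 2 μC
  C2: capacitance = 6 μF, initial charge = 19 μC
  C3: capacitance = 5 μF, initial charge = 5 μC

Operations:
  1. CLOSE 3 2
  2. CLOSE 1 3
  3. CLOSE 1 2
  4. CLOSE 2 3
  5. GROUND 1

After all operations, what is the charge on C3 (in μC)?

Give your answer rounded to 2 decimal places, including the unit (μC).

Initial: C1(6μF, Q=2μC, V=0.33V), C2(6μF, Q=19μC, V=3.17V), C3(5μF, Q=5μC, V=1.00V)
Op 1: CLOSE 3-2: Q_total=24.00, C_total=11.00, V=2.18; Q3=10.91, Q2=13.09; dissipated=6.402
Op 2: CLOSE 1-3: Q_total=12.91, C_total=11.00, V=1.17; Q1=7.04, Q3=5.87; dissipated=4.659
Op 3: CLOSE 1-2: Q_total=20.13, C_total=12.00, V=1.68; Q1=10.07, Q2=10.07; dissipated=1.525
Op 4: CLOSE 2-3: Q_total=15.93, C_total=11.00, V=1.45; Q2=8.69, Q3=7.24; dissipated=0.347
Op 5: GROUND 1: Q1=0; energy lost=8.444
Final charges: Q1=0.00, Q2=8.69, Q3=7.24

Answer: 7.24 μC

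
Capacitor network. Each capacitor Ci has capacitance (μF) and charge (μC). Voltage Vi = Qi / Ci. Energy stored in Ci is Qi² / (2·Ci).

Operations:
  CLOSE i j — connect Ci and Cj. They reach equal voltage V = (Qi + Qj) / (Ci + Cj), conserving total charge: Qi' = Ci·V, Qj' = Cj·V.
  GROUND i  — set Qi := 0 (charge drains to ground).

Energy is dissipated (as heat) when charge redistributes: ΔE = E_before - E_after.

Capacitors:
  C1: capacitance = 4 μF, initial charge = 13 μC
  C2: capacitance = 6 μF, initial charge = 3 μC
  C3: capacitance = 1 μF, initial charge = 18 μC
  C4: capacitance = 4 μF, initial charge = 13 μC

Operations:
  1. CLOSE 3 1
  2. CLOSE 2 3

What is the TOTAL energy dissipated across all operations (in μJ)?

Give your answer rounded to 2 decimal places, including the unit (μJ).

Initial: C1(4μF, Q=13μC, V=3.25V), C2(6μF, Q=3μC, V=0.50V), C3(1μF, Q=18μC, V=18.00V), C4(4μF, Q=13μC, V=3.25V)
Op 1: CLOSE 3-1: Q_total=31.00, C_total=5.00, V=6.20; Q3=6.20, Q1=24.80; dissipated=87.025
Op 2: CLOSE 2-3: Q_total=9.20, C_total=7.00, V=1.31; Q2=7.89, Q3=1.31; dissipated=13.924
Total dissipated: 100.949 μJ

Answer: 100.95 μJ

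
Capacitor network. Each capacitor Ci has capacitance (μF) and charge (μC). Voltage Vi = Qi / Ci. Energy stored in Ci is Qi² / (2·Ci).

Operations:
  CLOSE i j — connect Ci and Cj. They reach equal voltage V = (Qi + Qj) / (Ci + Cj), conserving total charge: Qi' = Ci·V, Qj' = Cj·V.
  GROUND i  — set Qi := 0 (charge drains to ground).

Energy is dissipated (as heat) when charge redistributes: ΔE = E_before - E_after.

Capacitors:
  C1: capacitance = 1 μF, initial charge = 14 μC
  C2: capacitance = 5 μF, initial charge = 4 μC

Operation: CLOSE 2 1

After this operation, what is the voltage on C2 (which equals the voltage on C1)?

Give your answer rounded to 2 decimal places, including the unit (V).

Answer: 3.00 V

Derivation:
Initial: C1(1μF, Q=14μC, V=14.00V), C2(5μF, Q=4μC, V=0.80V)
Op 1: CLOSE 2-1: Q_total=18.00, C_total=6.00, V=3.00; Q2=15.00, Q1=3.00; dissipated=72.600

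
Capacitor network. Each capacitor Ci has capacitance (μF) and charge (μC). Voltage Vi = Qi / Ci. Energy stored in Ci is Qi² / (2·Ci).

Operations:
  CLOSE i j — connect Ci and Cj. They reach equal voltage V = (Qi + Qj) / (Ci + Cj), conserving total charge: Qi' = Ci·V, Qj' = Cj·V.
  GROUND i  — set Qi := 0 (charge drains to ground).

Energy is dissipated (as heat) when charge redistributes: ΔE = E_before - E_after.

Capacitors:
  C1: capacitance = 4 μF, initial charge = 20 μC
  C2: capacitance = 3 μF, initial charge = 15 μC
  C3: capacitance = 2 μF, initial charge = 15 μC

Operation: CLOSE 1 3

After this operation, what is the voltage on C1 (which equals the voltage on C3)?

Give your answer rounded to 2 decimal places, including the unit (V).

Answer: 5.83 V

Derivation:
Initial: C1(4μF, Q=20μC, V=5.00V), C2(3μF, Q=15μC, V=5.00V), C3(2μF, Q=15μC, V=7.50V)
Op 1: CLOSE 1-3: Q_total=35.00, C_total=6.00, V=5.83; Q1=23.33, Q3=11.67; dissipated=4.167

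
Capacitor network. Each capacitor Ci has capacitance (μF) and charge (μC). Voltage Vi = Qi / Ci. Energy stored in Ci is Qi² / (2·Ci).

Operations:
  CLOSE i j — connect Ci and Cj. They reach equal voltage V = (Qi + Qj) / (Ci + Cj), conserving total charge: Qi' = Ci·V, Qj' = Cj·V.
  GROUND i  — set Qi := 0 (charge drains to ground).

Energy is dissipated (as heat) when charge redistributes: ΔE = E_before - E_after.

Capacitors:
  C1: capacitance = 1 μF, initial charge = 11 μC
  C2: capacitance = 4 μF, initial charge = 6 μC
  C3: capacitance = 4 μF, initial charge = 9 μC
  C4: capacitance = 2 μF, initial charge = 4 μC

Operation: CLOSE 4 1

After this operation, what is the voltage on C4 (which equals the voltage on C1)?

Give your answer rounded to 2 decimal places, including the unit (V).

Answer: 5.00 V

Derivation:
Initial: C1(1μF, Q=11μC, V=11.00V), C2(4μF, Q=6μC, V=1.50V), C3(4μF, Q=9μC, V=2.25V), C4(2μF, Q=4μC, V=2.00V)
Op 1: CLOSE 4-1: Q_total=15.00, C_total=3.00, V=5.00; Q4=10.00, Q1=5.00; dissipated=27.000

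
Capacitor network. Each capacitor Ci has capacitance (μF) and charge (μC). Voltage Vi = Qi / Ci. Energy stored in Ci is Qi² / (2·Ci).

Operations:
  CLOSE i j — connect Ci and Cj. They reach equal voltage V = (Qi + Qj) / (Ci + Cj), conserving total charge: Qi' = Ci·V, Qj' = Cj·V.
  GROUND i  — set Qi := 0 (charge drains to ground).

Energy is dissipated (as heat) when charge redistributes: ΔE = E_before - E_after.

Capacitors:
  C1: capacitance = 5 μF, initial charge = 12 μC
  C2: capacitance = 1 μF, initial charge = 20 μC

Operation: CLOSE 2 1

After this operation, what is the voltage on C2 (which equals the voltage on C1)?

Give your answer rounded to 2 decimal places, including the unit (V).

Initial: C1(5μF, Q=12μC, V=2.40V), C2(1μF, Q=20μC, V=20.00V)
Op 1: CLOSE 2-1: Q_total=32.00, C_total=6.00, V=5.33; Q2=5.33, Q1=26.67; dissipated=129.067

Answer: 5.33 V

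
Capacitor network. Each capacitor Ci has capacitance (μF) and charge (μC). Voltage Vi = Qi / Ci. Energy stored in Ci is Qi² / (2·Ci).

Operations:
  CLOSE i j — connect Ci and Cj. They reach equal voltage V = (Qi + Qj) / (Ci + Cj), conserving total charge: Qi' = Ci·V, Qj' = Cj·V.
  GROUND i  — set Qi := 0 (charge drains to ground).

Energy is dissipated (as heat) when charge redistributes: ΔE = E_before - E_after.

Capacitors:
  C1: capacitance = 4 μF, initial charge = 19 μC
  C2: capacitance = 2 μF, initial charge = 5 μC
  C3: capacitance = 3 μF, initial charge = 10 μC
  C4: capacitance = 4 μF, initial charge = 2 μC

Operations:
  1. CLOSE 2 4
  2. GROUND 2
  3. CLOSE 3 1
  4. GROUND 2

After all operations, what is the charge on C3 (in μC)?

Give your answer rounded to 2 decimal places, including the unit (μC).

Initial: C1(4μF, Q=19μC, V=4.75V), C2(2μF, Q=5μC, V=2.50V), C3(3μF, Q=10μC, V=3.33V), C4(4μF, Q=2μC, V=0.50V)
Op 1: CLOSE 2-4: Q_total=7.00, C_total=6.00, V=1.17; Q2=2.33, Q4=4.67; dissipated=2.667
Op 2: GROUND 2: Q2=0; energy lost=1.361
Op 3: CLOSE 3-1: Q_total=29.00, C_total=7.00, V=4.14; Q3=12.43, Q1=16.57; dissipated=1.720
Op 4: GROUND 2: Q2=0; energy lost=0.000
Final charges: Q1=16.57, Q2=0.00, Q3=12.43, Q4=4.67

Answer: 12.43 μC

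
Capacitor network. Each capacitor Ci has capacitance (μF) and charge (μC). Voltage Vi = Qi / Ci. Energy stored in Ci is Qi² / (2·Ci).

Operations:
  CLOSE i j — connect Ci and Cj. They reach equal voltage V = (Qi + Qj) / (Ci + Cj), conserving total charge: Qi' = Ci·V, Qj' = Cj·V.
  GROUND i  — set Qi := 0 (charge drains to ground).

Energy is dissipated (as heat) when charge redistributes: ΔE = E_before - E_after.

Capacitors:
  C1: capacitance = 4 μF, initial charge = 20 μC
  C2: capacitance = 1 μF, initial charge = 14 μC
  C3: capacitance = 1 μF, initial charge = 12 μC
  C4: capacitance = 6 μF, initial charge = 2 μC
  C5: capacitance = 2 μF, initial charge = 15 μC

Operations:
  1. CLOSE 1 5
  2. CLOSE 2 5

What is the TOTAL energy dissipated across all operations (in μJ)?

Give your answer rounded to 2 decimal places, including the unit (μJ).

Answer: 26.40 μJ

Derivation:
Initial: C1(4μF, Q=20μC, V=5.00V), C2(1μF, Q=14μC, V=14.00V), C3(1μF, Q=12μC, V=12.00V), C4(6μF, Q=2μC, V=0.33V), C5(2μF, Q=15μC, V=7.50V)
Op 1: CLOSE 1-5: Q_total=35.00, C_total=6.00, V=5.83; Q1=23.33, Q5=11.67; dissipated=4.167
Op 2: CLOSE 2-5: Q_total=25.67, C_total=3.00, V=8.56; Q2=8.56, Q5=17.11; dissipated=22.231
Total dissipated: 26.398 μJ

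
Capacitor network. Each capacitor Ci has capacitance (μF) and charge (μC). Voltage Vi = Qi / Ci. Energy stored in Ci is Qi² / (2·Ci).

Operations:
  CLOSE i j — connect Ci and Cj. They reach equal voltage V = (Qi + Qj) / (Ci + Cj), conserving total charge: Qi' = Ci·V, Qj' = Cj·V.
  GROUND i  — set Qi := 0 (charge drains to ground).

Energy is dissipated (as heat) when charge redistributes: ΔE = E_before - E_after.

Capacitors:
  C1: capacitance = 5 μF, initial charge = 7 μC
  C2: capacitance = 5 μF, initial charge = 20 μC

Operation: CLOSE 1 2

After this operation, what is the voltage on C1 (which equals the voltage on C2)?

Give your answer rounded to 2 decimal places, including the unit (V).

Initial: C1(5μF, Q=7μC, V=1.40V), C2(5μF, Q=20μC, V=4.00V)
Op 1: CLOSE 1-2: Q_total=27.00, C_total=10.00, V=2.70; Q1=13.50, Q2=13.50; dissipated=8.450

Answer: 2.70 V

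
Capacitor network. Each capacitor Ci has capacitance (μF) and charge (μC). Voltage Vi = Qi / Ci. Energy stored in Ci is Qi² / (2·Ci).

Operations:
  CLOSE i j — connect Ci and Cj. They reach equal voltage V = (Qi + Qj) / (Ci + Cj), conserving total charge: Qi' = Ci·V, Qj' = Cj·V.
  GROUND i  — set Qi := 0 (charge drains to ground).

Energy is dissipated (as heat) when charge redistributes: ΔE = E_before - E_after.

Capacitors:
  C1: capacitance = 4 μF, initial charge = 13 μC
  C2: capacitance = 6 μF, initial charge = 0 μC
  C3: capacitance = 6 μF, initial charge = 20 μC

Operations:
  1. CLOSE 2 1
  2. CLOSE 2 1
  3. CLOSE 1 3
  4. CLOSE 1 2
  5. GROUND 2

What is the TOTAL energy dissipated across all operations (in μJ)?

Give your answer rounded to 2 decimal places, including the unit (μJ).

Answer: 29.01 μJ

Derivation:
Initial: C1(4μF, Q=13μC, V=3.25V), C2(6μF, Q=0μC, V=0.00V), C3(6μF, Q=20μC, V=3.33V)
Op 1: CLOSE 2-1: Q_total=13.00, C_total=10.00, V=1.30; Q2=7.80, Q1=5.20; dissipated=12.675
Op 2: CLOSE 2-1: Q_total=13.00, C_total=10.00, V=1.30; Q2=7.80, Q1=5.20; dissipated=0.000
Op 3: CLOSE 1-3: Q_total=25.20, C_total=10.00, V=2.52; Q1=10.08, Q3=15.12; dissipated=4.961
Op 4: CLOSE 1-2: Q_total=17.88, C_total=10.00, V=1.79; Q1=7.15, Q2=10.73; dissipated=1.786
Op 5: GROUND 2: Q2=0; energy lost=9.591
Total dissipated: 29.013 μJ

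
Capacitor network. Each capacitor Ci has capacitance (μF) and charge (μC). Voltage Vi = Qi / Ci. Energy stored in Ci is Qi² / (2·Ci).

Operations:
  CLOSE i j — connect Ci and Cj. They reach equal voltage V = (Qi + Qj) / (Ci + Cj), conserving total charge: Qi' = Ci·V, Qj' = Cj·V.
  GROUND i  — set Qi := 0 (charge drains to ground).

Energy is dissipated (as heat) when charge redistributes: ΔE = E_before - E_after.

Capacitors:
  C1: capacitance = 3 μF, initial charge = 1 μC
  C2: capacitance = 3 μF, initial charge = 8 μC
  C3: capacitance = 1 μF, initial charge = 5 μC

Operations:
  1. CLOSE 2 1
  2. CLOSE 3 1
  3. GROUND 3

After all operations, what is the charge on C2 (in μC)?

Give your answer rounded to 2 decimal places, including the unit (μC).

Answer: 4.50 μC

Derivation:
Initial: C1(3μF, Q=1μC, V=0.33V), C2(3μF, Q=8μC, V=2.67V), C3(1μF, Q=5μC, V=5.00V)
Op 1: CLOSE 2-1: Q_total=9.00, C_total=6.00, V=1.50; Q2=4.50, Q1=4.50; dissipated=4.083
Op 2: CLOSE 3-1: Q_total=9.50, C_total=4.00, V=2.38; Q3=2.38, Q1=7.12; dissipated=4.594
Op 3: GROUND 3: Q3=0; energy lost=2.820
Final charges: Q1=7.12, Q2=4.50, Q3=0.00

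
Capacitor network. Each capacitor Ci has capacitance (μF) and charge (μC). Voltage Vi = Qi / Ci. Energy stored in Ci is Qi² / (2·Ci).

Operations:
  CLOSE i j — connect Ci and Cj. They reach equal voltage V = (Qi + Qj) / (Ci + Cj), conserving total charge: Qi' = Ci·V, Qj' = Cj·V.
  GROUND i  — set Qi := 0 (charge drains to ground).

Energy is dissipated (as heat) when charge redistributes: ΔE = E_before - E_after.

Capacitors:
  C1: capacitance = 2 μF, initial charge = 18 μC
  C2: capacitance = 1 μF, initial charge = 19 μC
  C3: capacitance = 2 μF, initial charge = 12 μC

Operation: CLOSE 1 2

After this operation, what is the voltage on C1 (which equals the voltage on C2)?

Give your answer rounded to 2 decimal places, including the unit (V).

Answer: 12.33 V

Derivation:
Initial: C1(2μF, Q=18μC, V=9.00V), C2(1μF, Q=19μC, V=19.00V), C3(2μF, Q=12μC, V=6.00V)
Op 1: CLOSE 1-2: Q_total=37.00, C_total=3.00, V=12.33; Q1=24.67, Q2=12.33; dissipated=33.333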